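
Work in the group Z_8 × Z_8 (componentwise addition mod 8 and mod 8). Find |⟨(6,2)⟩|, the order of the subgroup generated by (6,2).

The order of (6,2) in Z_8 × Z_8 is lcm(ord(6) in Z_8, ord(2) in Z_8).
ord(6) = 4 and ord(2) = 4, so |⟨(6,2)⟩| = lcm(4, 4) = 4.

4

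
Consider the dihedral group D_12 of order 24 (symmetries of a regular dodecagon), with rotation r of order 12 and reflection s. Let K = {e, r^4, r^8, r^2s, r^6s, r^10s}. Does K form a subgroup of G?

Yes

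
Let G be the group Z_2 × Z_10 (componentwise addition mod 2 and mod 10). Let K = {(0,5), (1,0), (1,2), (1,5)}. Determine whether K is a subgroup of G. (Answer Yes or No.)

The identity (0,0) ∉ K, so K is not a subgroup.

No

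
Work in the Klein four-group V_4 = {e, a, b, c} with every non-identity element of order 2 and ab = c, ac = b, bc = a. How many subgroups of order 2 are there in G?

|G| = 4 and 2 | 4, so subgroups of order 2 are possible by Lagrange.
The subgroups of order 2 are: {e, a}; {e, b}; {e, c}.
So G has 3 subgroups of order 2.

3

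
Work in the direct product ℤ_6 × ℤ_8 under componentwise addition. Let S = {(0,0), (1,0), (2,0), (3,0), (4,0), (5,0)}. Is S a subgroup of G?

Yes

|S| = 6 divides |G| = 48, consistent with Lagrange.
S contains the identity, every element's inverse is in S, and S is closed under +: it is a subgroup.
In fact S = ⟨(5,0)⟩.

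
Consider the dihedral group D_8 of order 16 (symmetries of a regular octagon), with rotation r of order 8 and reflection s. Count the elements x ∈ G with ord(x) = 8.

The elements of order 8 are: r, r^3, r^5, r^7.
That's 4.

4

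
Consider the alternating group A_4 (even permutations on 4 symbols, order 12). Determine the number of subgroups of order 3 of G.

|G| = 12 and 3 | 12, so subgroups of order 3 are possible by Lagrange.
The subgroups of order 3 are: {e, (1 2 3), (1 3 2)}; {e, (1 2 4), (1 4 2)}; {e, (1 3 4), (1 4 3)}; {e, (2 3 4), (2 4 3)}.
So G has 4 subgroups of order 3.

4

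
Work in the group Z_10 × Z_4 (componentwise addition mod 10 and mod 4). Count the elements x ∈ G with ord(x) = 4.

4

An element (a,b) has order lcm(ord(a), ord(b)); count pairs with lcm equal to 4.
Enumerating gives 4 such elements.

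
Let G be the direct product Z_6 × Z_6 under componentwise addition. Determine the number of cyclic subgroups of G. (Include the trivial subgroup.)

20

Group the elements of G by the cyclic subgroup they generate; each cyclic subgroup of order d accounts for φ(d) elements.
Cyclic subgroups by order — order 1: 1; order 2: 3; order 3: 4; order 6: 12.
Total: 20.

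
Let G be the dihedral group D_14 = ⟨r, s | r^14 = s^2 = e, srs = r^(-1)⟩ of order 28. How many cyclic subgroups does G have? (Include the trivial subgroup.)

18

Group the elements of G by the cyclic subgroup they generate; each cyclic subgroup of order d accounts for φ(d) elements.
Cyclic subgroups by order — order 1: 1; order 2: 15; order 7: 1; order 14: 1.
Total: 18.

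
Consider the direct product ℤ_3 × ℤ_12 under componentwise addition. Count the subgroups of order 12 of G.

|G| = 36 and 12 | 36, so subgroups of order 12 are possible by Lagrange.
The subgroups of order 12 are: {(0,0), (0,1), (0,2), (0,3), (0,4), (0,5), (0,6), (0,7), (0,8), (0,9), (0,10), (0,11)}; {(0,0), (0,3), (0,6), (0,9), (1,0), (1,3), (1,6), (1,9), (2,0), (2,3), (2,6), (2,9)}; {(0,0), (0,3), (0,6), (0,9), (1,1), (1,4), (1,7), (1,10), (2,2), (2,5), (2,8), (2,11)}; {(0,0), (0,3), (0,6), (0,9), (1,2), (1,5), (1,8), (1,11), (2,1), (2,4), (2,7), (2,10)}.
So G has 4 subgroups of order 12.

4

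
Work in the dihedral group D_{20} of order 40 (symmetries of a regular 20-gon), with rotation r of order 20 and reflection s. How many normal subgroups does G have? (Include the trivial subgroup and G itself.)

G has 48 subgroups. Checking conjugation-invariance by order — order 1: 1/1 normal; order 2: 1/21 normal; order 4: 1/11 normal; order 5: 1/1 normal; order 8: 0/5 normal; order 10: 1/5 normal; order 20: 3/3 normal; order 40: 1/1 normal.
Total normal subgroups: 9.

9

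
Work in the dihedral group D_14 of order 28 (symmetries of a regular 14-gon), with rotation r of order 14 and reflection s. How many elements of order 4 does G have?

0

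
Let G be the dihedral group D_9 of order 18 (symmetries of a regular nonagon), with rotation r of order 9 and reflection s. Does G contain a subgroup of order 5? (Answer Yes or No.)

No

5 does not divide |G| = 18, so by Lagrange no subgroup of order 5 exists.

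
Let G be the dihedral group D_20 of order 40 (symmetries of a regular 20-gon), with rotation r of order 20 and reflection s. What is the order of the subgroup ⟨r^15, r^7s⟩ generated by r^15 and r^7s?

|⟨r^15⟩| = 4 and |⟨r^7s⟩| = 2, so |H| is a multiple of lcm(4, 2) = 4 and divides |G| = 40.
Closing under the operation: H = {e, r^5, r^10, r^15, r^2s, r^7s, r^12s, r^17s}, so |H| = 8.

8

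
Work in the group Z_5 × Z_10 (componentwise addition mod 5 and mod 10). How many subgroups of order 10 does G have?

|G| = 50 and 10 | 50, so subgroups of order 10 are possible by Lagrange.
The subgroups of order 10 are: {(0,0), (0,1), (0,2), (0,3), (0,4), (0,5), (0,6), (0,7), (0,8), (0,9)}; {(0,0), (0,5), (1,0), (1,5), (2,0), (2,5), (3,0), (3,5), (4,0), (4,5)}; {(0,0), (0,5), (1,1), (1,6), (2,2), (2,7), (3,3), (3,8), (4,4), (4,9)}; {(0,0), (0,5), (1,2), (1,7), (2,4), (2,9), (3,1), (3,6), (4,3), (4,8)}; … (6 in all).
So G has 6 subgroups of order 10.

6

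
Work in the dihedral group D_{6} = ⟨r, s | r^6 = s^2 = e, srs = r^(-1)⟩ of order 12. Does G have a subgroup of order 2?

Yes

2 | 12. A subgroup of order 2 is {e, r^2s}.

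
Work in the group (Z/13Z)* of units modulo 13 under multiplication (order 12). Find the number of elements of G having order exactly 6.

The elements of order 6 are: 4, 10.
That's 2.

2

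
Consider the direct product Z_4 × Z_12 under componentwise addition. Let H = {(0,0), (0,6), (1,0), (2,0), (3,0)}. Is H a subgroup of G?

No

|H| = 5 does not divide |G| = 48, so by Lagrange H is not a subgroup.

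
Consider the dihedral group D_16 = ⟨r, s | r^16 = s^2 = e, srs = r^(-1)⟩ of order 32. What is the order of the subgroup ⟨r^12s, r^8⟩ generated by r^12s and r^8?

|⟨r^12s⟩| = 2 and |⟨r^8⟩| = 2, so |H| is a multiple of lcm(2, 2) = 2 and divides |G| = 32.
Closing under the operation: H = {e, r^8, r^4s, r^12s}, so |H| = 4.

4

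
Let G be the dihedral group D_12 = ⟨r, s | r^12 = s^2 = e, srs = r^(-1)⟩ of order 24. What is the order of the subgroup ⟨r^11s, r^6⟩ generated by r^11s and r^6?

4

|⟨r^11s⟩| = 2 and |⟨r^6⟩| = 2, so |H| is a multiple of lcm(2, 2) = 2 and divides |G| = 24.
Closing under the operation: H = {e, r^6, r^5s, r^11s}, so |H| = 4.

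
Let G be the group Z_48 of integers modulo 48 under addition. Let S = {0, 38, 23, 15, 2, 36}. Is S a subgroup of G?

2 ∈ S but its inverse 46 ∉ S, so S is not a subgroup.

No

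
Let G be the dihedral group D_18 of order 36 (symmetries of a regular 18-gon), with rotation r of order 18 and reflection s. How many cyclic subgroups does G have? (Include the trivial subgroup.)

A cyclic subgroup of order d is generated by each of its φ(d) elements of order d, so the cyclic subgroups of order d number (#elements of order d)/φ(d).
Cyclic subgroups by order — order 1: 1; order 2: 19; order 3: 1; order 6: 1; order 9: 1; order 18: 1.
Total: 24.

24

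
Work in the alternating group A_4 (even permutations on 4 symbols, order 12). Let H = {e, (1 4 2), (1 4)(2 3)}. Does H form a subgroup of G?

No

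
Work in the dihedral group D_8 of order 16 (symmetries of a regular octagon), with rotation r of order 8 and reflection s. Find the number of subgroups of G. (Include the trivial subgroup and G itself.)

|G| = 16, so by Lagrange every subgroup order divides 16. Divisors: 1, 2, 4, 8, 16.
Subgroups by order — order 1: 1; order 2: 9; order 4: 5; order 8: 3; order 16: 1.
Total: 1 + 9 + 5 + 3 + 1 = 19.

19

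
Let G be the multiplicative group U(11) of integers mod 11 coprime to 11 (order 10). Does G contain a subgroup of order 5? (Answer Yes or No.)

5 | 10. A subgroup of order 5 is {1, 3, 4, 5, 9}.

Yes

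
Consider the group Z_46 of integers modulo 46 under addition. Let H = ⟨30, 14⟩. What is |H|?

|⟨30⟩| = 23 and |⟨14⟩| = 23, so |H| is a multiple of lcm(23, 23) = 23 and divides |G| = 46.
Closing under the operation: H = {0, 2, 4, 6, 8, 10, 12, 14, 16, 18, 20, 22, 24, 26, 28, 30, 32, 34, 36, 38, 40, 42, 44}, so |H| = 23.

23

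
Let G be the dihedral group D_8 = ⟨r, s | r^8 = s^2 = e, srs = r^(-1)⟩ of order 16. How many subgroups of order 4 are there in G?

5

|G| = 16 and 4 | 16, so subgroups of order 4 are possible by Lagrange.
The subgroups of order 4 are: {e, r^2, r^4, r^6}; {e, r^4, r^2s, r^6s}; {e, r^4, r^3s, r^7s}; {e, r^4, s, r^4s}; … (5 in all).
So G has 5 subgroups of order 4.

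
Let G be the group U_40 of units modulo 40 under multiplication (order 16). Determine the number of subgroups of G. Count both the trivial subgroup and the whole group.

|G| = 16, so by Lagrange every subgroup order divides 16. Divisors: 1, 2, 4, 8, 16.
Subgroups by order — order 1: 1; order 2: 7; order 4: 11; order 8: 7; order 16: 1.
Total: 1 + 7 + 11 + 7 + 1 = 27.

27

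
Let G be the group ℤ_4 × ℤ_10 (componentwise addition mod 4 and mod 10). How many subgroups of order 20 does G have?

|G| = 40 and 20 | 40, so subgroups of order 20 are possible by Lagrange.
The subgroups of order 20 are: {(0,0), (0,1), (0,2), (0,3), (0,4), (0,5), (0,6), (0,7), (0,8), (0,9), (2,0), (2,1), (2,2), (2,3), (2,4), (2,5), (2,6), (2,7), (2,8), (2,9)}; {(0,0), (0,2), (0,4), (0,6), (0,8), (1,0), (1,2), (1,4), (1,6), (1,8), (2,0), (2,2), (2,4), (2,6), (2,8), (3,0), (3,2), (3,4), (3,6), (3,8)}; {(0,0), (0,2), (0,4), (0,6), (0,8), (1,1), (1,3), (1,5), (1,7), (1,9), (2,0), (2,2), (2,4), (2,6), (2,8), (3,1), (3,3), (3,5), (3,7), (3,9)}.
So G has 3 subgroups of order 20.

3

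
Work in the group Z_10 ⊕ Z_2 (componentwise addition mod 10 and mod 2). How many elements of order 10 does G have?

12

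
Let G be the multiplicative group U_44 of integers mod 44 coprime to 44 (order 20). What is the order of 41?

10

Compute successive powers of 41 mod 44: 41, 9, 17, 37, 21, 25, 13, 5, …; 41^10 ≡ 1 (mod 44).
So |⟨41⟩| = 10.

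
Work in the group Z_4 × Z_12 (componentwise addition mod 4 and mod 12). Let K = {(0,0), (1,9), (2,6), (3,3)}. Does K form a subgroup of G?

|K| = 4 divides |G| = 48, consistent with Lagrange.
K contains the identity, every element's inverse is in K, and K is closed under +: it is a subgroup.
In fact K = ⟨(3,3)⟩.

Yes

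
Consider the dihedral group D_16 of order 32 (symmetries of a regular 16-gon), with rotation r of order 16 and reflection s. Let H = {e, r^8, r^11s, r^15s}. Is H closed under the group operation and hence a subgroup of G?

Closure fails: r^11s · r^15s = r^12 ∉ H. So H is not a subgroup.

No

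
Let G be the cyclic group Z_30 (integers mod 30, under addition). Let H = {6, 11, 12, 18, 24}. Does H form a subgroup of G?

No

The identity 0 ∉ H, so H is not a subgroup.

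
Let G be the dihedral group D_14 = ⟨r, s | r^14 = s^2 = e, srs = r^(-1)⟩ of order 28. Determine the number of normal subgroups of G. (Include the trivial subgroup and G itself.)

7

G has 28 subgroups. Checking conjugation-invariance by order — order 1: 1/1 normal; order 2: 1/15 normal; order 4: 0/7 normal; order 7: 1/1 normal; order 14: 3/3 normal; order 28: 1/1 normal.
Total normal subgroups: 7.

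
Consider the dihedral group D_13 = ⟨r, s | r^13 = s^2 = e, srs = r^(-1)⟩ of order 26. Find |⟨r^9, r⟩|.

13

|⟨r^9⟩| = 13 and |⟨r⟩| = 13, so |H| is a multiple of lcm(13, 13) = 13 and divides |G| = 26.
Closing under the operation: H = {e, r, r^2, r^3, r^4, r^5, r^6, r^7, r^8, r^9, r^10, r^11, r^12}, so |H| = 13.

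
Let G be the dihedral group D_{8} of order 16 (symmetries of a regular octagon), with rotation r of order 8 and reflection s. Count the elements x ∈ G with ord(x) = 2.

Enumerating element orders in G gives 9 elements of order 2.

9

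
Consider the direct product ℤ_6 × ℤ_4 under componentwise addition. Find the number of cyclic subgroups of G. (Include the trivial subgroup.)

12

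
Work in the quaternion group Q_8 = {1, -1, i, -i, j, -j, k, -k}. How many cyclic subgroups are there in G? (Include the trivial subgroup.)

Each element a generates a cyclic subgroup ⟨a⟩; distinct elements may generate the same one (a cyclic group of order d has φ(d) generators).
Cyclic subgroups by order — order 1: 1; order 2: 1; order 4: 3.
Total: 5.

5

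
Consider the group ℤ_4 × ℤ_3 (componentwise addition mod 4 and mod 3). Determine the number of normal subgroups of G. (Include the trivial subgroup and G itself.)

6

G is abelian, so every subgroup is normal.
G has 6 subgroups in total, hence 6 normal subgroups.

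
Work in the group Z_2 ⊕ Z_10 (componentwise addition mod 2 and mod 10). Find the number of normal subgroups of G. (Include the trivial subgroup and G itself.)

10

G is abelian, so every subgroup is normal.
G has 10 subgroups in total, hence 10 normal subgroups.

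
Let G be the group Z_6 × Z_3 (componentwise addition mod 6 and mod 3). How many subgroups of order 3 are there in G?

|G| = 18 and 3 | 18, so subgroups of order 3 are possible by Lagrange.
The subgroups of order 3 are: {(0,0), (0,1), (0,2)}; {(0,0), (2,0), (4,0)}; {(0,0), (2,1), (4,2)}; {(0,0), (2,2), (4,1)}.
So G has 4 subgroups of order 3.

4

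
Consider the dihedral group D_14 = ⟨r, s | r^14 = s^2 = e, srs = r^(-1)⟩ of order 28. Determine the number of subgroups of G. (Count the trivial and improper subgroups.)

28

|G| = 28, so by Lagrange every subgroup order divides 28. Divisors: 1, 2, 4, 7, 14, 28.
Subgroups by order — order 1: 1; order 2: 15; order 4: 7; order 7: 1; order 14: 3; order 28: 1.
Total: 1 + 15 + 7 + 1 + 3 + 1 = 28.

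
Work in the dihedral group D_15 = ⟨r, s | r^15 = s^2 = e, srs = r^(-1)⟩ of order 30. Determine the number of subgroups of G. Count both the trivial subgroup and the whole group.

|G| = 30, so by Lagrange every subgroup order divides 30. Divisors: 1, 2, 3, 5, 6, 10, 15, 30.
Subgroups by order — order 1: 1; order 2: 15; order 3: 1; order 5: 1; order 6: 5; order 10: 3; order 15: 1; order 30: 1.
Total: 1 + 15 + 1 + 1 + 5 + 3 + 1 + 1 = 28.

28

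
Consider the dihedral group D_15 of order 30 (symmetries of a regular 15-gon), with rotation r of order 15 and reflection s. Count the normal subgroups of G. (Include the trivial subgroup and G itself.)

5

G has 28 subgroups. Checking conjugation-invariance by order — order 1: 1/1 normal; order 2: 0/15 normal; order 3: 1/1 normal; order 5: 1/1 normal; order 6: 0/5 normal; order 10: 0/3 normal; order 15: 1/1 normal; order 30: 1/1 normal.
Total normal subgroups: 5.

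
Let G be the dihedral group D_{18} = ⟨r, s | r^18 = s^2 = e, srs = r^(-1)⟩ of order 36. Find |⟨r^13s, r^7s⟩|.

6

|⟨r^13s⟩| = 2 and |⟨r^7s⟩| = 2, so |H| is a multiple of lcm(2, 2) = 2 and divides |G| = 36.
Closing under the operation: H = {e, r^6, r^12, rs, r^7s, r^13s}, so |H| = 6.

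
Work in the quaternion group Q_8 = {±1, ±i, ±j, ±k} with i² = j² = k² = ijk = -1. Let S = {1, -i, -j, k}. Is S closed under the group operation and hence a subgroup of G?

-i ∈ S but its inverse i ∉ S, so S is not a subgroup.

No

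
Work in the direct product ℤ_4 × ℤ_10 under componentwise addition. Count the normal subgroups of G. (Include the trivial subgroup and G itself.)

16

G is abelian, so every subgroup is normal.
G has 16 subgroups in total, hence 16 normal subgroups.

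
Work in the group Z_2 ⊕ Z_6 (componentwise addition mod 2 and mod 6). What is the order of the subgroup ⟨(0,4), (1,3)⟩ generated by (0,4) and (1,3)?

6

|⟨(0,4)⟩| = 3 and |⟨(1,3)⟩| = 2, so |H| is a multiple of lcm(3, 2) = 6 and divides |G| = 12.
Closing under the operation: H = {(0,0), (0,2), (0,4), (1,1), (1,3), (1,5)}, so |H| = 6.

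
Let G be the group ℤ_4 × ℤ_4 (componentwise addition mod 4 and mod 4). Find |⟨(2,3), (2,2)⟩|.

|⟨(2,3)⟩| = 4 and |⟨(2,2)⟩| = 2, so |H| is a multiple of lcm(4, 2) = 4 and divides |G| = 16.
Closing under the operation: H = {(0,0), (0,1), (0,2), (0,3), (2,0), (2,1), (2,2), (2,3)}, so |H| = 8.

8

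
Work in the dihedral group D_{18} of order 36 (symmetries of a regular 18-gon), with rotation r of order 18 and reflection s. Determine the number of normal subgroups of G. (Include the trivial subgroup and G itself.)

G has 45 subgroups. Checking conjugation-invariance by order — order 1: 1/1 normal; order 2: 1/19 normal; order 3: 1/1 normal; order 4: 0/9 normal; order 6: 1/7 normal; order 9: 1/1 normal; order 12: 0/3 normal; order 18: 3/3 normal; order 36: 1/1 normal.
Total normal subgroups: 9.

9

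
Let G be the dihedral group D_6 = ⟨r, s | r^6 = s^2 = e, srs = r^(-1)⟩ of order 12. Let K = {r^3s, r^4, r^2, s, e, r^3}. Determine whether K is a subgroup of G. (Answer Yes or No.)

Closure fails: s · r^4 = r^2s ∉ K. So K is not a subgroup.

No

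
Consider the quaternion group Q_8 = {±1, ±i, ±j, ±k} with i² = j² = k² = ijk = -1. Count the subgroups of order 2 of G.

1

|G| = 8 and 2 | 8, so subgroups of order 2 are possible by Lagrange.
The subgroups of order 2 are: {1, -1}.
So G has 1 subgroup of order 2.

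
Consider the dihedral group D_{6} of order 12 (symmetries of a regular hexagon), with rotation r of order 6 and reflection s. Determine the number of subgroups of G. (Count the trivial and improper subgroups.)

|G| = 12, so by Lagrange every subgroup order divides 12. Divisors: 1, 2, 3, 4, 6, 12.
Subgroups by order — order 1: 1; order 2: 7; order 3: 1; order 4: 3; order 6: 3; order 12: 1.
Total: 1 + 7 + 1 + 3 + 3 + 1 = 16.

16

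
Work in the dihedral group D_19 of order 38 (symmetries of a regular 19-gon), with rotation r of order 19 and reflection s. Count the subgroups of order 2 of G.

|G| = 38 and 2 | 38, so subgroups of order 2 are possible by Lagrange.
The subgroups of order 2 are: {e, r^10s}; {e, r^11s}; {e, r^12s}; {e, r^13s}; … (19 in all).
So G has 19 subgroups of order 2.

19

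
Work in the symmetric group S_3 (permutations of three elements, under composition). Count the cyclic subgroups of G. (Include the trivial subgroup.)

5

Each element a generates a cyclic subgroup ⟨a⟩; distinct elements may generate the same one (a cyclic group of order d has φ(d) generators).
Cyclic subgroups by order — order 1: 1; order 2: 3; order 3: 1.
Total: 5.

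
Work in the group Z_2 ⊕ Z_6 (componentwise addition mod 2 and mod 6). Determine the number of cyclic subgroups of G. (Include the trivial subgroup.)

8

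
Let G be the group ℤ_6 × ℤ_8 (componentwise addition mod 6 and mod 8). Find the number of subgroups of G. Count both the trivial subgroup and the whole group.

22

|G| = 48, so by Lagrange every subgroup order divides 48. Divisors: 1, 2, 3, 4, 6, 8, 12, 16, 24, 48.
Subgroups by order — order 1: 1; order 2: 3; order 3: 1; order 4: 3; order 6: 3; order 8: 3; order 12: 3; order 16: 1; order 24: 3; order 48: 1.
Total: 1 + 3 + 1 + 3 + 3 + 3 + 3 + 1 + 3 + 1 = 22.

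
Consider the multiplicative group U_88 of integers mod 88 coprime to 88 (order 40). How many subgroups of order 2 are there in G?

|G| = 40 and 2 | 40, so subgroups of order 2 are possible by Lagrange.
The subgroups of order 2 are: {1, 21}; {1, 23}; {1, 43}; {1, 45}; … (7 in all).
So G has 7 subgroups of order 2.

7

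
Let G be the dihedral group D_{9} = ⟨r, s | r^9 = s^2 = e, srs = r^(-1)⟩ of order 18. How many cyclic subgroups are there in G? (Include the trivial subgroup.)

12

Group the elements of G by the cyclic subgroup they generate; each cyclic subgroup of order d accounts for φ(d) elements.
Cyclic subgroups by order — order 1: 1; order 2: 9; order 3: 1; order 9: 1.
Total: 12.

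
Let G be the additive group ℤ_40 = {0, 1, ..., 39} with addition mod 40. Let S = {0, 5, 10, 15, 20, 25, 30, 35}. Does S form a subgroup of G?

|S| = 8 divides |G| = 40, consistent with Lagrange.
S contains the identity, every element's inverse is in S, and S is closed under +: it is a subgroup.
In fact S = ⟨35⟩.

Yes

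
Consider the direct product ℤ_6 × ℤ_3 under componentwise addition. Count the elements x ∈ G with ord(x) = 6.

8

An element (a,b) has order lcm(ord(a), ord(b)); count pairs with lcm equal to 6.
Enumerating gives 8 such elements.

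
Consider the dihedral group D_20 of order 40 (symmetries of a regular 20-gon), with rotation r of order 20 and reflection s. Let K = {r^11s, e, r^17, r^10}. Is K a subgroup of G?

No

r^17 ∈ K but its inverse r^3 ∉ K, so K is not a subgroup.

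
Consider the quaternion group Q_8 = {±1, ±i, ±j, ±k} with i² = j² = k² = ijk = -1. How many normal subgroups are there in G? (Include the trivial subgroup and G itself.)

6

G has 6 subgroups. Checking conjugation-invariance by order — order 1: 1/1 normal; order 2: 1/1 normal; order 4: 3/3 normal; order 8: 1/1 normal.
Total normal subgroups: 6.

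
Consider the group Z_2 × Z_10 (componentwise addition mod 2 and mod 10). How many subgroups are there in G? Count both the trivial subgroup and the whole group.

|G| = 20, so by Lagrange every subgroup order divides 20. Divisors: 1, 2, 4, 5, 10, 20.
Subgroups by order — order 1: 1; order 2: 3; order 4: 1; order 5: 1; order 10: 3; order 20: 1.
Total: 1 + 3 + 1 + 1 + 3 + 1 = 10.

10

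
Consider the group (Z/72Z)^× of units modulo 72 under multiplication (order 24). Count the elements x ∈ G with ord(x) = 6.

Enumerating element orders in G gives 14 elements of order 6.

14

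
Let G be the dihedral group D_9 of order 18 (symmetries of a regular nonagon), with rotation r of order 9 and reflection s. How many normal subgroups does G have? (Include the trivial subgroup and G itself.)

4

G has 16 subgroups. Checking conjugation-invariance by order — order 1: 1/1 normal; order 2: 0/9 normal; order 3: 1/1 normal; order 6: 0/3 normal; order 9: 1/1 normal; order 18: 1/1 normal.
Total normal subgroups: 4.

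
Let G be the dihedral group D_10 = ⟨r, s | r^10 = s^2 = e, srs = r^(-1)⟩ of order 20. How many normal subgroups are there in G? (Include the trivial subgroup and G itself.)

7

G has 22 subgroups. Checking conjugation-invariance by order — order 1: 1/1 normal; order 2: 1/11 normal; order 4: 0/5 normal; order 5: 1/1 normal; order 10: 3/3 normal; order 20: 1/1 normal.
Total normal subgroups: 7.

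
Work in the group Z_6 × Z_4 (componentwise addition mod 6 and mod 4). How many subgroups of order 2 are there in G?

|G| = 24 and 2 | 24, so subgroups of order 2 are possible by Lagrange.
The subgroups of order 2 are: {(0,0), (0,2)}; {(0,0), (3,0)}; {(0,0), (3,2)}.
So G has 3 subgroups of order 2.

3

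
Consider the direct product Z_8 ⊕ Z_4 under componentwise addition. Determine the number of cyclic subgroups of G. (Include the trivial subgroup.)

A cyclic subgroup of order d is generated by each of its φ(d) elements of order d, so the cyclic subgroups of order d number (#elements of order d)/φ(d).
Cyclic subgroups by order — order 1: 1; order 2: 3; order 4: 6; order 8: 4.
Total: 14.

14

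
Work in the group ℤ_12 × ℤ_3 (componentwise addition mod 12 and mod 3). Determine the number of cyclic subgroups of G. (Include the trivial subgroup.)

A cyclic subgroup of order d is generated by each of its φ(d) elements of order d, so the cyclic subgroups of order d number (#elements of order d)/φ(d).
Cyclic subgroups by order — order 1: 1; order 2: 1; order 3: 4; order 4: 1; order 6: 4; order 12: 4.
Total: 15.

15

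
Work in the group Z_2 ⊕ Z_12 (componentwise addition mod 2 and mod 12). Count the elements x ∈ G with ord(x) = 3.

2

An element (a,b) has order lcm(ord(a), ord(b)); count pairs with lcm equal to 3.
Enumerating gives 2 such elements.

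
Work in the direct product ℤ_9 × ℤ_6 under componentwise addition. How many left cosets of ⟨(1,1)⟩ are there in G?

|⟨(1,1)⟩| = 18 and |G| = 54.
By Lagrange, [G : H] = |G|/|H| = 54/18 = 3.

3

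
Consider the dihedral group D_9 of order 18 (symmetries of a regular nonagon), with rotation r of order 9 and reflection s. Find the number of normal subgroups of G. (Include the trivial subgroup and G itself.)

4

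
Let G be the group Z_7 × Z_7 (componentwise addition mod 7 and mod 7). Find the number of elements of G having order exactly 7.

An element (a,b) has order lcm(ord(a), ord(b)); count pairs with lcm equal to 7.
Enumerating gives 48 such elements.

48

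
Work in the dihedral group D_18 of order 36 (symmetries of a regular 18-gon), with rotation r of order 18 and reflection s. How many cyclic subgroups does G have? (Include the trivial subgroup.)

24

Each element a generates a cyclic subgroup ⟨a⟩; distinct elements may generate the same one (a cyclic group of order d has φ(d) generators).
Cyclic subgroups by order — order 1: 1; order 2: 19; order 3: 1; order 6: 1; order 9: 1; order 18: 1.
Total: 24.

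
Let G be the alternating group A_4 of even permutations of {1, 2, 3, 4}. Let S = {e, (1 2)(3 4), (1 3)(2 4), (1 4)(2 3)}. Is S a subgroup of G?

Yes

|S| = 4 divides |G| = 12, consistent with Lagrange.
S contains the identity, every element's inverse is in S, and S is closed under ∘: it is a subgroup.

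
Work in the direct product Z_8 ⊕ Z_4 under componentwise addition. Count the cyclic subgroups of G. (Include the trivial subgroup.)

14

Each element a generates a cyclic subgroup ⟨a⟩; distinct elements may generate the same one (a cyclic group of order d has φ(d) generators).
Cyclic subgroups by order — order 1: 1; order 2: 3; order 4: 6; order 8: 4.
Total: 14.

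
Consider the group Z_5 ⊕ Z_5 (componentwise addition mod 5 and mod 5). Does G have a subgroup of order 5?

Yes

5 | 25. A subgroup of order 5 is {(0,0), (0,1), (0,2), (0,3), (0,4)}.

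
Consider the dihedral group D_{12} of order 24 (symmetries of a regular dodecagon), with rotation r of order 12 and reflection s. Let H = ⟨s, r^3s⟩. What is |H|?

|⟨s⟩| = 2 and |⟨r^3s⟩| = 2, so |H| is a multiple of lcm(2, 2) = 2 and divides |G| = 24.
Closing under the operation: H = {e, r^3, r^6, r^9, s, r^3s, r^6s, r^9s}, so |H| = 8.

8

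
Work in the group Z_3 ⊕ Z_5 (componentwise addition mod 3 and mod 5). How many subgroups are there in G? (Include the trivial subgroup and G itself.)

|G| = 15, so by Lagrange every subgroup order divides 15. Divisors: 1, 3, 5, 15.
Subgroups by order — order 1: 1; order 3: 1; order 5: 1; order 15: 1.
Total: 1 + 1 + 1 + 1 = 4.

4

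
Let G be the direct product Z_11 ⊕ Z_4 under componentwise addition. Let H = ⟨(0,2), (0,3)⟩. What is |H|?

|⟨(0,2)⟩| = 2 and |⟨(0,3)⟩| = 4, so |H| is a multiple of lcm(2, 4) = 4 and divides |G| = 44.
Closing under the operation: H = {(0,0), (0,1), (0,2), (0,3)}, so |H| = 4.

4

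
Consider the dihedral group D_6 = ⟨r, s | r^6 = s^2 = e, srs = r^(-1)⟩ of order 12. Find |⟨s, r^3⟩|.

|⟨s⟩| = 2 and |⟨r^3⟩| = 2, so |H| is a multiple of lcm(2, 2) = 2 and divides |G| = 12.
Closing under the operation: H = {e, r^3, s, r^3s}, so |H| = 4.

4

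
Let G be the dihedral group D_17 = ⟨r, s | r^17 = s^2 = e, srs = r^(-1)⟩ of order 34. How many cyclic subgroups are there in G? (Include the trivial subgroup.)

19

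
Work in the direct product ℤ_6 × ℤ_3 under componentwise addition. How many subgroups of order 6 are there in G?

4

|G| = 18 and 6 | 18, so subgroups of order 6 are possible by Lagrange.
The subgroups of order 6 are: {(0,0), (0,1), (0,2), (3,0), (3,1), (3,2)}; {(0,0), (1,0), (2,0), (3,0), (4,0), (5,0)}; {(0,0), (1,1), (2,2), (3,0), (4,1), (5,2)}; {(0,0), (1,2), (2,1), (3,0), (4,2), (5,1)}.
So G has 4 subgroups of order 6.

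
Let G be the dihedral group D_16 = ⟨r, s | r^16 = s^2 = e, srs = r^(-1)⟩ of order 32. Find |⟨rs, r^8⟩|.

4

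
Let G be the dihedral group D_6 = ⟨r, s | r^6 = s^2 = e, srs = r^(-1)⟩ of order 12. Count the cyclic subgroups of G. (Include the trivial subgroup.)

10

A cyclic subgroup of order d is generated by each of its φ(d) elements of order d, so the cyclic subgroups of order d number (#elements of order d)/φ(d).
Cyclic subgroups by order — order 1: 1; order 2: 7; order 3: 1; order 6: 1.
Total: 10.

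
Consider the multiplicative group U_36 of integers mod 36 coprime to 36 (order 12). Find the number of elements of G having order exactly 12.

0

No element of G has order 12 (even though 12 | 12).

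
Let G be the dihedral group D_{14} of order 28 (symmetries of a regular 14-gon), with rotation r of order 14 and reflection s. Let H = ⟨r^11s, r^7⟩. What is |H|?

4

|⟨r^11s⟩| = 2 and |⟨r^7⟩| = 2, so |H| is a multiple of lcm(2, 2) = 2 and divides |G| = 28.
Closing under the operation: H = {e, r^7, r^4s, r^11s}, so |H| = 4.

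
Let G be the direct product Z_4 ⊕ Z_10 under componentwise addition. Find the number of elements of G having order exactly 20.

16

An element (a,b) has order lcm(ord(a), ord(b)); count pairs with lcm equal to 20.
Enumerating gives 16 such elements.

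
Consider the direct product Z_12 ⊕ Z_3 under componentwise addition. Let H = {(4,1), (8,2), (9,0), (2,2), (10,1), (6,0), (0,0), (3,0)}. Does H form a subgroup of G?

|H| = 8 does not divide |G| = 36, so by Lagrange H is not a subgroup.

No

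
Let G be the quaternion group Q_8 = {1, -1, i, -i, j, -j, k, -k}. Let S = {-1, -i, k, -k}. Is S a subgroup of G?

The identity 1 ∉ S, so S is not a subgroup.

No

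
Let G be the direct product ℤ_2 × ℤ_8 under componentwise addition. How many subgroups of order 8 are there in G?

3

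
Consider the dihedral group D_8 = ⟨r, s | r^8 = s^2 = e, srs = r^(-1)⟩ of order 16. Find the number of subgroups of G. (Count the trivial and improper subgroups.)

|G| = 16, so by Lagrange every subgroup order divides 16. Divisors: 1, 2, 4, 8, 16.
Subgroups by order — order 1: 1; order 2: 9; order 4: 5; order 8: 3; order 16: 1.
Total: 1 + 9 + 5 + 3 + 1 = 19.

19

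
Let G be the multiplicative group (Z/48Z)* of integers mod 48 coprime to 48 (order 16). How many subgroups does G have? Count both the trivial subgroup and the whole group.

|G| = 16, so by Lagrange every subgroup order divides 16. Divisors: 1, 2, 4, 8, 16.
Subgroups by order — order 1: 1; order 2: 7; order 4: 11; order 8: 7; order 16: 1.
Total: 1 + 7 + 11 + 7 + 1 = 27.

27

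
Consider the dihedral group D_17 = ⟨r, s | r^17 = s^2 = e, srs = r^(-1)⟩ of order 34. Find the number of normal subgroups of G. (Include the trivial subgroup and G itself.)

3

G has 20 subgroups. Checking conjugation-invariance by order — order 1: 1/1 normal; order 2: 0/17 normal; order 17: 1/1 normal; order 34: 1/1 normal.
Total normal subgroups: 3.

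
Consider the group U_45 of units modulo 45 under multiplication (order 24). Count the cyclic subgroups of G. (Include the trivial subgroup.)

12

A cyclic subgroup of order d is generated by each of its φ(d) elements of order d, so the cyclic subgroups of order d number (#elements of order d)/φ(d).
Cyclic subgroups by order — order 1: 1; order 2: 3; order 3: 1; order 4: 2; order 6: 3; order 12: 2.
Total: 12.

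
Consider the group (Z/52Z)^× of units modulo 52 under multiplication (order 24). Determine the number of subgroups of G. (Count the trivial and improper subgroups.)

|G| = 24, so by Lagrange every subgroup order divides 24. Divisors: 1, 2, 3, 4, 6, 8, 12, 24.
Subgroups by order — order 1: 1; order 2: 3; order 3: 1; order 4: 3; order 6: 3; order 8: 1; order 12: 3; order 24: 1.
Total: 1 + 3 + 1 + 3 + 3 + 1 + 3 + 1 = 16.

16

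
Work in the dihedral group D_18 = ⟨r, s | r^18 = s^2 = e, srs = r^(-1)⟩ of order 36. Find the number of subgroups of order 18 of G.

3

|G| = 36 and 18 | 36, so subgroups of order 18 are possible by Lagrange.
The subgroups of order 18 are: {e, r, r^2, r^3, r^4, r^5, r^6, r^7, r^8, r^9, r^10, r^11, r^12, r^13, r^14, r^15, r^16, r^17}; {e, r^2, r^4, r^6, r^8, r^10, r^12, r^14, r^16, s, r^2s, r^4s, r^6s, r^8s, r^10s, r^12s, r^14s, r^16s}; {e, r^2, r^4, r^6, r^8, r^10, r^12, r^14, r^16, rs, r^3s, r^5s, r^7s, r^9s, r^11s, r^13s, r^15s, r^17s}.
So G has 3 subgroups of order 18.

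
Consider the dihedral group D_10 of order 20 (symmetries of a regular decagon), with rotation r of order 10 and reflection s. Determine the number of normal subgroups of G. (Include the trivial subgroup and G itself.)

G has 22 subgroups. Checking conjugation-invariance by order — order 1: 1/1 normal; order 2: 1/11 normal; order 4: 0/5 normal; order 5: 1/1 normal; order 10: 3/3 normal; order 20: 1/1 normal.
Total normal subgroups: 7.

7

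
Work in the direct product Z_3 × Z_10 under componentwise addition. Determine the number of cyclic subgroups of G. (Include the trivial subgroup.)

8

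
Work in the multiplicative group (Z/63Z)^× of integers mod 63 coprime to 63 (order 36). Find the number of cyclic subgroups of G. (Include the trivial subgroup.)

Each element a generates a cyclic subgroup ⟨a⟩; distinct elements may generate the same one (a cyclic group of order d has φ(d) generators).
Cyclic subgroups by order — order 1: 1; order 2: 3; order 3: 4; order 6: 12.
Total: 20.

20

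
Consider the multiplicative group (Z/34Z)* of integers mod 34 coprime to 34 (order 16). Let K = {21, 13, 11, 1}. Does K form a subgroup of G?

11 ∈ K but its inverse 31 ∉ K, so K is not a subgroup.

No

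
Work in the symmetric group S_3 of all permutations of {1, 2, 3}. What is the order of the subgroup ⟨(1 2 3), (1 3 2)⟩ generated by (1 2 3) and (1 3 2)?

3

|⟨(1 2 3)⟩| = 3 and |⟨(1 3 2)⟩| = 3, so |H| is a multiple of lcm(3, 3) = 3 and divides |G| = 6.
Closing under the operation: H = {e, (1 2 3), (1 3 2)}, so |H| = 3.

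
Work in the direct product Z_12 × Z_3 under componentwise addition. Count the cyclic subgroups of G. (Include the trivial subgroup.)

15

A cyclic subgroup of order d is generated by each of its φ(d) elements of order d, so the cyclic subgroups of order d number (#elements of order d)/φ(d).
Cyclic subgroups by order — order 1: 1; order 2: 1; order 3: 4; order 4: 1; order 6: 4; order 12: 4.
Total: 15.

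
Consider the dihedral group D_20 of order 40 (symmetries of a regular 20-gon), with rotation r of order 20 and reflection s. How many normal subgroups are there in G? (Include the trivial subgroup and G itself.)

9

G has 48 subgroups. Checking conjugation-invariance by order — order 1: 1/1 normal; order 2: 1/21 normal; order 4: 1/11 normal; order 5: 1/1 normal; order 8: 0/5 normal; order 10: 1/5 normal; order 20: 3/3 normal; order 40: 1/1 normal.
Total normal subgroups: 9.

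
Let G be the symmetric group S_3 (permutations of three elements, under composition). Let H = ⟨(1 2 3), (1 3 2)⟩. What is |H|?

|⟨(1 2 3)⟩| = 3 and |⟨(1 3 2)⟩| = 3, so |H| is a multiple of lcm(3, 3) = 3 and divides |G| = 6.
Closing under the operation: H = {e, (1 2 3), (1 3 2)}, so |H| = 3.

3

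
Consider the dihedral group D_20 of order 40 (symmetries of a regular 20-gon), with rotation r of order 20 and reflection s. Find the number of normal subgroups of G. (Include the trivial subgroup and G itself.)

9

G has 48 subgroups. Checking conjugation-invariance by order — order 1: 1/1 normal; order 2: 1/21 normal; order 4: 1/11 normal; order 5: 1/1 normal; order 8: 0/5 normal; order 10: 1/5 normal; order 20: 3/3 normal; order 40: 1/1 normal.
Total normal subgroups: 9.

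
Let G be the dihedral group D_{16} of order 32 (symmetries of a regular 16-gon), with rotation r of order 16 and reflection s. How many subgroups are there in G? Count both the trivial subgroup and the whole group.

36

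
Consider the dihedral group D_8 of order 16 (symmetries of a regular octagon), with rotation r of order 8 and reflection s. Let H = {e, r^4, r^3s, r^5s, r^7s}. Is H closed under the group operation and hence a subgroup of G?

|H| = 5 does not divide |G| = 16, so by Lagrange H is not a subgroup.

No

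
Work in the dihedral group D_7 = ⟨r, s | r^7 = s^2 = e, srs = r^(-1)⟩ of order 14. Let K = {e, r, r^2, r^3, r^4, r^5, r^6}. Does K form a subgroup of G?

|K| = 7 divides |G| = 14, consistent with Lagrange.
K contains the identity, every element's inverse is in K, and K is closed under ·: it is a subgroup.
In fact K = ⟨r^4⟩.

Yes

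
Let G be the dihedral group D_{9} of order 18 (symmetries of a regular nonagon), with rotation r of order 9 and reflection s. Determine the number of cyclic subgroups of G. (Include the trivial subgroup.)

Each element a generates a cyclic subgroup ⟨a⟩; distinct elements may generate the same one (a cyclic group of order d has φ(d) generators).
Cyclic subgroups by order — order 1: 1; order 2: 9; order 3: 1; order 9: 1.
Total: 12.

12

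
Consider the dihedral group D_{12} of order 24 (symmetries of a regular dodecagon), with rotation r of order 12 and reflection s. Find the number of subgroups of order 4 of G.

7

|G| = 24 and 4 | 24, so subgroups of order 4 are possible by Lagrange.
The subgroups of order 4 are: {e, r^6, r^4s, r^10s}; {e, r^6, r^5s, r^11s}; {e, r^6, r^2s, r^8s}; {e, r^3, r^6, r^9}; … (7 in all).
So G has 7 subgroups of order 4.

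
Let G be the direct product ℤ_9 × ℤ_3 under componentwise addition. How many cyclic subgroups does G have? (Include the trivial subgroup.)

Each element a generates a cyclic subgroup ⟨a⟩; distinct elements may generate the same one (a cyclic group of order d has φ(d) generators).
Cyclic subgroups by order — order 1: 1; order 3: 4; order 9: 3.
Total: 8.

8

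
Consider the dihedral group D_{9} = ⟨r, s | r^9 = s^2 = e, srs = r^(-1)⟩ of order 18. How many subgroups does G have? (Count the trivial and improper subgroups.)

|G| = 18, so by Lagrange every subgroup order divides 18. Divisors: 1, 2, 3, 6, 9, 18.
Subgroups by order — order 1: 1; order 2: 9; order 3: 1; order 6: 3; order 9: 1; order 18: 1.
Total: 1 + 9 + 1 + 3 + 1 + 1 = 16.

16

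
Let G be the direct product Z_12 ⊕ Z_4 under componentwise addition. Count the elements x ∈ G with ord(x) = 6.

An element (a,b) has order lcm(ord(a), ord(b)); count pairs with lcm equal to 6.
Enumerating gives 6 such elements.

6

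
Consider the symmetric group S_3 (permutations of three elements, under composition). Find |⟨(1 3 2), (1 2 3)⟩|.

3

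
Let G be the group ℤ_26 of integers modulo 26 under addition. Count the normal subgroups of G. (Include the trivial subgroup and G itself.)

G is abelian, so every subgroup is normal.
G has 4 subgroups in total, hence 4 normal subgroups.

4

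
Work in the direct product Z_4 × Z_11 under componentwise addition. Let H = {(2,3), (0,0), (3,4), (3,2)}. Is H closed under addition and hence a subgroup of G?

(2,3) ∈ H but its inverse (2,8) ∉ H, so H is not a subgroup.

No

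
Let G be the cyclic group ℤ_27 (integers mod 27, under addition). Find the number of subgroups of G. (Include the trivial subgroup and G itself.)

A cyclic group of order 27 has exactly one subgroup for each divisor of 27.
Divisors of 27: 1, 3, 9, 27.
So ℤ_27 has 4 subgroups.

4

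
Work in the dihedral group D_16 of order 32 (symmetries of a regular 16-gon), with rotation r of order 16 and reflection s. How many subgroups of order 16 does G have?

|G| = 32 and 16 | 32, so subgroups of order 16 are possible by Lagrange.
The subgroups of order 16 are: {e, r, r^2, r^3, r^4, r^5, r^6, r^7, r^8, r^9, r^10, r^11, r^12, r^13, r^14, r^15}; {e, r^2, r^4, r^6, r^8, r^10, r^12, r^14, s, r^2s, r^4s, r^6s, r^8s, r^10s, r^12s, r^14s}; {e, r^2, r^4, r^6, r^8, r^10, r^12, r^14, rs, r^3s, r^5s, r^7s, r^9s, r^11s, r^13s, r^15s}.
So G has 3 subgroups of order 16.

3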